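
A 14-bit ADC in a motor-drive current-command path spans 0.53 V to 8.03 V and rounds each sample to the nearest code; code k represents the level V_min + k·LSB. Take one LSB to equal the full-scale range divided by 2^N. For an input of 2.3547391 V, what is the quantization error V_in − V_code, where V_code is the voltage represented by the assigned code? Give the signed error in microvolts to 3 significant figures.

The full-scale span is 8.03 − (0.53) = 7.5 V. LSB = 7.5 V / 2^14 ≈ 457.8 µV.
Position in LSBs: (2.3547391 − (0.53)) × 16384/7.5 = 3986.2034; rounding gives k = 3986.
V_code = 0.53 + (3986/16384) × 7.5 = 2.3546459961 V.
V_in − V_code = 2.3547391 − (2.3546459961) = +93.1 µV.

+93.1 µV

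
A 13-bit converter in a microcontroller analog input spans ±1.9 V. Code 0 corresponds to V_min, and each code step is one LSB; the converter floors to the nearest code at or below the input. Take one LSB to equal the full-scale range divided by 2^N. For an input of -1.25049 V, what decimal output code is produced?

The full-scale span is 1.9 − (-1.9) = 3.8 V. LSB = 3.8 V / 2^13 ≈ 463.9 µV.
code = ⌊(V_in − V_min)/LSB⌋ = ⌊(V_in − V_min) × 2^13 / range⌋
     = ⌊(-1.25049 − (-1.9)) × 8192 / 3.8⌋ = ⌊0.64951 × 8192/3.8⌋
     = ⌊1400.207⌋ = 1400.

1400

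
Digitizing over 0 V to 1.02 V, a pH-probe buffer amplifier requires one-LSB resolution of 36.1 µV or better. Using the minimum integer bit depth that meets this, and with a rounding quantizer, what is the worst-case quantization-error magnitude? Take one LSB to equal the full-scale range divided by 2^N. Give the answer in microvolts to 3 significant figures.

Full-scale range = 1.02 V.
Need 2^N ≥ 1.02 V / 36.1 µV = 28250 → N_min = 15.
Step size = 1.02/32768 V = 31.128 µV.
Max error for round-to-nearest is LSB/2 = 15.6 µV.

15.6 µV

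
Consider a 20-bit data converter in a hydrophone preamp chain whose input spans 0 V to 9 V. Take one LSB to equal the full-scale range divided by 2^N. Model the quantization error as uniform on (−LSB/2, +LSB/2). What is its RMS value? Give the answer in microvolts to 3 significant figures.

Full-scale range = 9 V.
One LSB is 9 V / 1048576 = 8.5831 µV.
RMS of a uniform error over width LSB is LSB/√12 = 2.48 µV.

2.48 µV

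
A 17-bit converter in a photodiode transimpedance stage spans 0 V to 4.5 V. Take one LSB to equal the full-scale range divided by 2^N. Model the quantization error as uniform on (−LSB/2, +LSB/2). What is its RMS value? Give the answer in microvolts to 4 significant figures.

Span = 4.5 V.
Step size = 4.5/131072 V = 34.3323 µV.
σ_q = LSB/√12 = 34.3323 µV/3.4641 = 9.911 µV.

9.911 µV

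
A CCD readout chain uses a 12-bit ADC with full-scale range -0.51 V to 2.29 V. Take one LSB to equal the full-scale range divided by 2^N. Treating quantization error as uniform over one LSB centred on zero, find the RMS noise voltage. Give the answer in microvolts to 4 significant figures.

The full-scale span is 2.29 − (-0.51) = 2.8 V.
Step size = 2.8/4096 V = 0.683594 mV.
For a uniform distribution on [−LSB/2, +LSB/2], V_rms = LSB/√12 = 0.683594 mV/3.4641 = 197.3 µV.

197.3 µV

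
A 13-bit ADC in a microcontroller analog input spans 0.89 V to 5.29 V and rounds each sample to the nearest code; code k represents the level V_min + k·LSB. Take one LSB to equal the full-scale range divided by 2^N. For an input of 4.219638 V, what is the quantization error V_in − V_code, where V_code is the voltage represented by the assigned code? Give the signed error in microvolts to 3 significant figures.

+97.0 µV

Range = 5.29 − (0.89) = 4.4 V. LSB = 4.4 V / 2^13 ≈ 0.5371 mV.
Position in LSBs: (4.219638 − (0.89)) × 8192/4.4 = 6199.1806; rounding gives k = 6199.
V_code = V_min + k × range/2^13 = 0.89 + 6199 × 4.4/8192 = 4.219541016 V.
e = 4.219638 − (4.219541016) = +97.0 µV.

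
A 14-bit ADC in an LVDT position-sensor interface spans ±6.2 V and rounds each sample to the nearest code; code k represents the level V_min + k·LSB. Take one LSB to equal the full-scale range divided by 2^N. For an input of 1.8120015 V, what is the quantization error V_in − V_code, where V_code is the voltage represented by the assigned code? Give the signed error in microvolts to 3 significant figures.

The full-scale span is 6.2 − (-6.2) = 12.4 V. LSB = 12.4 V / 2^14 ≈ 0.7568 mV.
(V_in − V_min)/LSB = (1.8120015 − (-6.2)) × 16384/12.4 = 10586.1800 → nearest code k = 10586.
V_code = -6.2 + (10586/16384) × 12.4 = 1.8118652344 V.
Error = V_in − V_code = 1.8120015 − (1.8118652344) = +136 µV.

+136 µV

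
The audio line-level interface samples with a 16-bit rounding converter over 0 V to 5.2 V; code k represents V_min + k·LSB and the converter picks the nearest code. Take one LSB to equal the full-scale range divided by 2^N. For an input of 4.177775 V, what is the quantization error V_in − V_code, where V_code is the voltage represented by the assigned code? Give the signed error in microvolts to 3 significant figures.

Full-scale range = 5.2 V. LSB = 5.2 V / 2^16 ≈ 79.35 µV.
(4.177775 − (0)) / LSB = 4.177775 × 65536/5.2 = 52652.8197. Nearest integer: k = 52653.
V_code = V_min + k × range/2^16 = 0 + 52653 × 5.2/65536 = 4.1777893066 V.
V_in − V_code = 4.177775 − (4.1777893066) = −14.3 µV.

−14.3 µV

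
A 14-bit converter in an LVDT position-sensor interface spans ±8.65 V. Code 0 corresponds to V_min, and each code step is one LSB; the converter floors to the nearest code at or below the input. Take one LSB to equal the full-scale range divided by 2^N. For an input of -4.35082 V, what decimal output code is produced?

The full-scale span is 8.65 − (-8.65) = 17.3 V. LSB = 17.3 V / 2^14 ≈ 1.056 mV.
(V_in − V_min) × 2^14/range = (-4.35082 − (-8.65)) × 16384/17.3 = 4071.547.
Floor → code = 4071.

4071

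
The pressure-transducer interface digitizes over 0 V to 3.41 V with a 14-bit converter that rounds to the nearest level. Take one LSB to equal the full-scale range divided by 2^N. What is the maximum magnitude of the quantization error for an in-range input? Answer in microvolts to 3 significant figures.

Range is 3.41 V.
LSB = 3.41 V / 2^14 = 208.13 µV.
A rounding quantizer has |error| ≤ LSB/2 = 104 µV.

104 µV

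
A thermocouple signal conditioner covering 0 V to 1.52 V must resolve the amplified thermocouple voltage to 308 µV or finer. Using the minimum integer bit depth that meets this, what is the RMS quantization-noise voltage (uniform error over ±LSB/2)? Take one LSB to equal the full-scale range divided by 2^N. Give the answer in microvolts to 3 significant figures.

53.6 µV

V_FS = 1.52 V.
1.52 V / 308 µV = 4935. Since 2^12 = 4096 and 2^13 = 8192, N = 13.
One LSB is 1.52 V / 8192 = 185.55 µV.
V_rms = LSB/√12 = 53.6 µV.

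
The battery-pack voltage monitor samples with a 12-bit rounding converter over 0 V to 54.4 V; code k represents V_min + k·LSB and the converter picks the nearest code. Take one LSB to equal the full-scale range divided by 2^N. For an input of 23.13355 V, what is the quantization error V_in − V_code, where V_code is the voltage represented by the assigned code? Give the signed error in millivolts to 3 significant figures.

−2.39 mV

V_FS = 54.4 V. LSB = 54.4 V / 2^12 ≈ 13.28 mV.
Position in LSBs: (23.13355 − (0)) × 4096/54.4 = 1741.8202; rounding gives k = 1742.
V_code = 0 + (1742/4096) × 54.4 = 23.13593750 V.
e = 23.13355 − (23.13593750) = −2.39 mV.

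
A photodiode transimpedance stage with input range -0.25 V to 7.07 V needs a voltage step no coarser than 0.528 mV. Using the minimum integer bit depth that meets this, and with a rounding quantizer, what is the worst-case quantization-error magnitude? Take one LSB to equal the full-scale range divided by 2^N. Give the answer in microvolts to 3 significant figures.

223 µV

Span: 7.07 V − (-0.25 V) = 7.32 V.
7.32 V / 0.528 mV = 13860. Since 2^13 = 8192 and 2^14 = 16384, N = 14.
Step size = 7.32/16384 V = 446.78 µV.
Half an LSB is 223 µV.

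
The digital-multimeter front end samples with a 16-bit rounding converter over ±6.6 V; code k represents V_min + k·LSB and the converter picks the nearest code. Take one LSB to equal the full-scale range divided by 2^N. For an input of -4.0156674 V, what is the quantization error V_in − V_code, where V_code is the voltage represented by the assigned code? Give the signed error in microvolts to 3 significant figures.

−36.3 µV

Span: 6.6 V − (-6.6 V) = 13.2 V. LSB = 13.2 V / 2^16 ≈ 201.4 µV.
Position in LSBs: (-4.0156674 − (-6.6)) × 65536/13.2 = 12830.8198; rounding gives k = 12831.
V_code = V_min + k × range/2^16 = -6.6 + 12831 × 13.2/65536 = -4.0156311035 V.
e = -4.0156674 − (-4.0156311035) = −36.3 µV.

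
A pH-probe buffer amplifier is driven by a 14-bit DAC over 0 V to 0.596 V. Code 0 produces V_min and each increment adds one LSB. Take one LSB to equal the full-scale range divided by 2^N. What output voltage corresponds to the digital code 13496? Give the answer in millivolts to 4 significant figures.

V_FS = 0.596 V. LSB = 0.596 V / 2^14.
V_out = V_min + code × LSB = 0 V + 13496 × 0.596 V / 16384
      = 0 + 0.490943 = 0.490943 V.

490.9 mV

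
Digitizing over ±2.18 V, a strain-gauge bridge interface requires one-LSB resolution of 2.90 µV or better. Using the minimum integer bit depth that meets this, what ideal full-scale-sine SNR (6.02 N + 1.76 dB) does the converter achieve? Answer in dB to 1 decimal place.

128.2 dB

Span: 2.18 V − (-2.18 V) = 4.36 V.
Need 2^N ≥ 4.36 V / 2.90 µV = 1.503e6 → N_min = 21.
6.02(21) + 1.76 = 128.18 dB.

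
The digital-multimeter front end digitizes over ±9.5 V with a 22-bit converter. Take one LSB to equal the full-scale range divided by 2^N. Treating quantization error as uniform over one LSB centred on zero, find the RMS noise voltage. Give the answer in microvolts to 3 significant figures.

1.31 µV

Span: 9.5 V − (-9.5 V) = 19 V.
LSB = 19 V / 2^22 = 4.5300 µV.
RMS of a uniform error over width LSB is LSB/√12 = 1.31 µV.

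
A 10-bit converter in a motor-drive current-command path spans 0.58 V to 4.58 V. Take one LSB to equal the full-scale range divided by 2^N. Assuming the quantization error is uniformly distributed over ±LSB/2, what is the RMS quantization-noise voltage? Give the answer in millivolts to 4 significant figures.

1.128 mV

Full-scale range = 4.58 V − (0.58 V) = 4 V.
LSB = 4 V / 2^10 = 3.90625 mV.
For a uniform distribution on [−LSB/2, +LSB/2], V_rms = LSB/√12 = 3.90625 mV/3.4641 = 1.128 mV.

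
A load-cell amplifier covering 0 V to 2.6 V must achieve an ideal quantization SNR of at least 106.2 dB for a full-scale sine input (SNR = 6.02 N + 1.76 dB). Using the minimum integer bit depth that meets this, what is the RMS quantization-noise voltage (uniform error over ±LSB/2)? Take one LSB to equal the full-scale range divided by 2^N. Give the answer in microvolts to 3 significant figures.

2.86 µV

Range is 2.6 V.
6.02 N + 1.76 ≥ 106.2 gives N ≥ 17.349, so the minimum integer is 18.
LSB = 2.6 V ÷ 2^18 = 2.6/262144 V = 9.9182 µV.
RMS noise = LSB/√12 = 2.86 µV.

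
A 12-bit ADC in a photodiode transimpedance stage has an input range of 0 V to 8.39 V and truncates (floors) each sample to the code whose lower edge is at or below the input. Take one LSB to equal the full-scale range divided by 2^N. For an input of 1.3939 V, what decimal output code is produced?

680

V_FS = 8.39 V. LSB = 8.39 V / 2^12 ≈ 2.048 mV.
code = ⌊(V_in − V_min)/LSB⌋ = ⌊(V_in − V_min) × 2^12 / range⌋
     = ⌊(1.3939 − (0)) × 4096 / 8.39⌋ = ⌊1.3939 × 4096/8.39⌋
     = ⌊680.502⌋ = 680.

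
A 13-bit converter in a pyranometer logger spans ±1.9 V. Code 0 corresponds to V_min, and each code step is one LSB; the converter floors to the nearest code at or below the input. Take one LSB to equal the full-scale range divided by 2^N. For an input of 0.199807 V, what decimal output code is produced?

Span: 1.9 V − (-1.9 V) = 3.8 V. LSB = 3.8 V / 2^13 ≈ 463.9 µV.
V_in − V_min = 0.199807 − (-1.9) = 2.099807 V.
Divide by LSB: 2.099807 × 8192/3.8 = 4526.7418.
Truncating gives code 4526.

4526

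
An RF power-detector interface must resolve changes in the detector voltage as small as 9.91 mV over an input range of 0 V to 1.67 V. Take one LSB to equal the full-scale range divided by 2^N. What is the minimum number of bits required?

Full-scale range = 1.67 V.
1.67 V / 9.91 mV = 168.5. Since 2^7 = 128 and 2^8 = 256, N = 8.

8 bits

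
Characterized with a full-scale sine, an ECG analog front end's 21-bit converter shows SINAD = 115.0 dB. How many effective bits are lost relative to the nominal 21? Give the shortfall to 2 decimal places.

Effective bits = (115.0 − 1.76)/6.02 = 18.8106.
Lost resolution: 21 − 18.8106 = 2.1894 bits.

2.19 bits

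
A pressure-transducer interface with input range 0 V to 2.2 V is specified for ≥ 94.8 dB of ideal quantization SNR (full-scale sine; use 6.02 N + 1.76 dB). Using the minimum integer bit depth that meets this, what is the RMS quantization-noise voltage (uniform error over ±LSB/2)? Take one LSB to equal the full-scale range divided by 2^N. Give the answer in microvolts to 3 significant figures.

9.69 µV

Range is 2.2 V.
6.02 N + 1.76 ≥ 94.8 gives N ≥ 15.455, so the minimum integer is 16.
Step size = 2.2/65536 V = 33.569 µV.
V_rms = LSB/√12 = 9.69 µV.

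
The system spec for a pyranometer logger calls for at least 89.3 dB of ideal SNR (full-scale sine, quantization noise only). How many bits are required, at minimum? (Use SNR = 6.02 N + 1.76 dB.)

15 bits

6.02 N + 1.76 ≥ 89.3 gives N ≥ 14.542, so the minimum integer is 15.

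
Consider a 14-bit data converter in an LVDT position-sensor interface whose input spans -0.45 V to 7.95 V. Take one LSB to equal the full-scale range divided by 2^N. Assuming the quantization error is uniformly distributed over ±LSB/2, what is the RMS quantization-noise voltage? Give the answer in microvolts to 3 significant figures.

Range = 7.95 − (-0.45) = 8.4 V.
LSB = 8.4 V ÷ 2^14 = 8.4/16384 V = 0.51270 mV.
σ_q = LSB/√12 = 0.51270 mV/3.4641 = 148 µV.

148 µV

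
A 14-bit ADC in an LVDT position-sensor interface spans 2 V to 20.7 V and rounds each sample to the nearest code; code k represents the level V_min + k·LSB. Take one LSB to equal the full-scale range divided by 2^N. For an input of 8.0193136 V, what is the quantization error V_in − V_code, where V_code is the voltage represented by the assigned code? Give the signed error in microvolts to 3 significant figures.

Range = 20.7 − (2) = 18.7 V. LSB = 18.7 V / 2^14 ≈ 1.141 mV.
Position in LSBs: (8.0193136 − (2)) × 16384/18.7 = 5273.8200; rounding gives k = 5274.
V_code = V_min + k × range/2^14 = 2 + 5274 × 18.7/16384 = 8.0195190430 V.
V_in − V_code = 8.0193136 − (8.0195190430) = −205 µV.

−205 µV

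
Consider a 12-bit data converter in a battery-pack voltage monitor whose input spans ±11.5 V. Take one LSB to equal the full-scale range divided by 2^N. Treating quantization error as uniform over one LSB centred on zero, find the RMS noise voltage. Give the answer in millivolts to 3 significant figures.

1.62 mV

The full-scale span is 11.5 − (-11.5) = 23 V.
One LSB is 23 V / 4096 = 5.6152 mV.
σ_q = LSB/√12 = 5.6152 mV/3.4641 = 1.62 mV.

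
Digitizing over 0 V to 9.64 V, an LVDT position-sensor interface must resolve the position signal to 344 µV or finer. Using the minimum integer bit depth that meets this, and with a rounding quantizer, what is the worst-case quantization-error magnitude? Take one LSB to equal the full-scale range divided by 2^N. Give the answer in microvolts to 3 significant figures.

V_FS = 9.64 V.
Need 2^N ≥ 9.64 V / 344 µV = 28020 → N_min = 15.
Step size = 9.64/32768 V = 294.19 µV.
Max error for round-to-nearest is LSB/2 = 147 µV.

147 µV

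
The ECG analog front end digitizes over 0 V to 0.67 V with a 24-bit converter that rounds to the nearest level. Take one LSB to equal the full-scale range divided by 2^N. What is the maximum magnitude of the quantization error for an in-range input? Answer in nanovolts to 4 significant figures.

Span = 0.67 V.
Step size = 0.67/16777216 V = 39.9351 nV.
|e|_max = LSB/2 = 19.97 nV.

19.97 nV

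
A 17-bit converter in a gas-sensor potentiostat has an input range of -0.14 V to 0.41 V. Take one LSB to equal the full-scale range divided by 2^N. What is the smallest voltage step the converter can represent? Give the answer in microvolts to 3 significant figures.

Range = 0.41 − (-0.14) = 0.55 V.
Number of codes = 2^17 = 131072.
LSB = 0.55 V / 2^17 = 4.20 µV.

4.20 µV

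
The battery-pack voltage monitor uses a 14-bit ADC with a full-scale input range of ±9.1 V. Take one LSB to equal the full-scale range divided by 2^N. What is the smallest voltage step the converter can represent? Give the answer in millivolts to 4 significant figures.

1.111 mV

Range = 9.1 − (-9.1) = 18.2 V.
2^14 = 16384 levels.
One LSB is 18.2 V / 16384 = 1.111 mV.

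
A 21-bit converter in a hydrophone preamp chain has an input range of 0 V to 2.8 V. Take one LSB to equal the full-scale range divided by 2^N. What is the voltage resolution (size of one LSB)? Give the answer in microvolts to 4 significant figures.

1.335 µV

Full-scale range = 2.8 V.
Number of codes = 2^21 = 2097152.
One LSB is 2.8 V / 2097152 = 1.335 µV.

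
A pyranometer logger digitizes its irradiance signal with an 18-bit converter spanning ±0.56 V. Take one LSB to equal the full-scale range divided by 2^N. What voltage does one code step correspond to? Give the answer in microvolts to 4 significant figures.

4.272 µV

Span: 0.56 V − (-0.56 V) = 1.12 V.
Number of codes = 2^18 = 262144.
LSB = 1.12 V ÷ 2^18 = 1.12/262144 V = 4.272 µV.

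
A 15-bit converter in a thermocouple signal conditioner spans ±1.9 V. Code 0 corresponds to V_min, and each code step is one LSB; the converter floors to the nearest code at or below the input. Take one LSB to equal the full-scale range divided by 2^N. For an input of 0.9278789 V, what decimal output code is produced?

Span: 1.9 V − (-1.9 V) = 3.8 V. LSB = 3.8 V / 2^15 ≈ 116.0 µV.
V_in − V_min = 0.9278789 − (-1.9) = 2.8278789 V.
Divide by LSB: 2.8278789 × 32768/3.8 = 24385.2463.
Truncating gives code 24385.

24385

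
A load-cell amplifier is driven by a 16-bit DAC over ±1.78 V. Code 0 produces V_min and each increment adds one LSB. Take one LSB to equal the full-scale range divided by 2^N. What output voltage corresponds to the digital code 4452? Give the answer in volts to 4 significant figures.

The full-scale span is 1.78 − (-1.78) = 3.56 V. LSB = 3.56 V / 2^16.
Output = V_min + (4452/65536) × range = -1.78 + 0.0679321 × 3.56 V
      = -1.78 + 0.241838 = -1.53816 V.

-1.538 V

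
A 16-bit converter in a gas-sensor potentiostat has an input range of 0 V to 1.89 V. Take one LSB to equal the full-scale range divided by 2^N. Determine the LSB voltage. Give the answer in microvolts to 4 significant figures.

Span = 1.89 V.
2^16 = 65536 levels.
Step size = 1.89/65536 V = 28.84 µV.

28.84 µV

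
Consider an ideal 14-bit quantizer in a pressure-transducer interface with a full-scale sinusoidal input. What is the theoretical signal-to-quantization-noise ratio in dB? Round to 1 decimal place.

For an ideal N-bit converter with full-scale sine input, SNR = 6.02 N + 1.76 dB. SNR = 6.02 × 14 + 1.76 = 84.28 + 1.76 = 86.04 dB.

86.0 dB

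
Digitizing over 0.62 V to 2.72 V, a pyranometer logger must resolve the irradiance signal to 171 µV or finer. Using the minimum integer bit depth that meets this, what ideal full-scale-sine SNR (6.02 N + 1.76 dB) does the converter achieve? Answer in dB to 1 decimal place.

86.0 dB

Span: 2.72 V − (0.62 V) = 2.1 V.
Required number of levels: 2.1/171 µV = 12281; smallest N with 2^N ≥ that is 14.
Ideal SNR at N = 14: 6.02·14 + 1.76 = 86.0 dB.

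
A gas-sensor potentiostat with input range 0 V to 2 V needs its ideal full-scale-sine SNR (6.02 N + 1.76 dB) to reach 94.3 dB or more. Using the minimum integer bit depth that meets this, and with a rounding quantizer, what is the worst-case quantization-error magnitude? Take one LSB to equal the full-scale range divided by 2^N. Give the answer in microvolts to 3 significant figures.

Range is 2 V.
6.02 N + 1.76 ≥ 94.3 gives N ≥ 15.372, so the minimum integer is 16.
LSB = 2 V / 2^16 = 30.518 µV.
Half an LSB is 15.3 µV.

15.3 µV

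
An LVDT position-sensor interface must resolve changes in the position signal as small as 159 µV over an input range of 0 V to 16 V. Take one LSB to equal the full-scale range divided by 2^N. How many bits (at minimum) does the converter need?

Span = 16 V.
Need 2^N ≥ 16 V / 159 µV = 100600 → N_min = 17.

17 bits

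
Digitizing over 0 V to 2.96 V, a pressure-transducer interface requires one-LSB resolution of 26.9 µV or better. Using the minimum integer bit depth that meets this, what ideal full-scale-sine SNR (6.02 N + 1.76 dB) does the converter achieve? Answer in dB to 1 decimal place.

104.1 dB

Full-scale range = 2.96 V.
Required number of levels: 2.96/26.9 µV = 110040; smallest N with 2^N ≥ that is 17.
Ideal SNR at N = 17: 6.02·17 + 1.76 = 104.1 dB.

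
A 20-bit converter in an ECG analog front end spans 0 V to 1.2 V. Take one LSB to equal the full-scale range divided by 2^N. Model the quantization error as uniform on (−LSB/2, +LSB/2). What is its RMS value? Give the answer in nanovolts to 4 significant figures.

V_FS = 1.2 V.
LSB = 1.2 V / 2^20 = 1.14441 µV.
RMS of a uniform error over width LSB is LSB/√12 = 330.4 nV.

330.4 nV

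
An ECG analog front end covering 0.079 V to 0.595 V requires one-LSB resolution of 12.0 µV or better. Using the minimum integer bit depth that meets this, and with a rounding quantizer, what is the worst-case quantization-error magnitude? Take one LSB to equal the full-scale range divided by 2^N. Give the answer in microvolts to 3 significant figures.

3.94 µV

Full-scale range = 0.595 V − (0.079 V) = 0.516 V.
Levels needed ≥ 0.516/12.0 µV = 43000. 2^16 = 65536 suffices, so N_min = 16.
Step size = 0.516/65536 V = 7.8735 µV.
Max error for round-to-nearest is LSB/2 = 3.94 µV.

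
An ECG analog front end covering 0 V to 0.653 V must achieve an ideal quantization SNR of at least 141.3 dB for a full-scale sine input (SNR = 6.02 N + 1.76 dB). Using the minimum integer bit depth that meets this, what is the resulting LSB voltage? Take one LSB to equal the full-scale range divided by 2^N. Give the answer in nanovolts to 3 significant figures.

38.9 nV

Span = 0.653 V.
Solving 6.02 N ≥ 141.3 − 1.76: N ≥ 23.179. Round up → N = 24.
LSB = 0.653 V ÷ 2^24 = 0.653/16777216 V = 38.9 nV.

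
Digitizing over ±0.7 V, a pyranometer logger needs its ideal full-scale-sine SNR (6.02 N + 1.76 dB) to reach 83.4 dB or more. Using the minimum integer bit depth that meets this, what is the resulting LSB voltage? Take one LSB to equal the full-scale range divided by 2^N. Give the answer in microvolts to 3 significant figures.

85.4 µV

Range = 0.7 − (-0.7) = 1.4 V.
Solving 6.02 N ≥ 83.4 − 1.76: N ≥ 13.561. Round up → N = 14.
Step size = 1.4/16384 V = 85.4 µV.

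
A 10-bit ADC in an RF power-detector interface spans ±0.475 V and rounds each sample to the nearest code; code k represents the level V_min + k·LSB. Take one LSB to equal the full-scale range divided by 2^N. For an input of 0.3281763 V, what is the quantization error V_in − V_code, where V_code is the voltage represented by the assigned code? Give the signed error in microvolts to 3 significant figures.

−242 µV

The full-scale span is 0.475 − (-0.475) = 0.95 V. LSB = 0.95 V / 2^10 ≈ 0.9277 mV.
(0.3281763 − (-0.475)) / LSB = 0.8031763 × 1024/0.95 = 865.7395. Nearest integer: k = 866.
V_code = V_min + k × range/2^10 = -0.475 + 866 × 0.95/1024 = 0.3284179688 V.
e = 0.3281763 − (0.3284179688) = −242 µV.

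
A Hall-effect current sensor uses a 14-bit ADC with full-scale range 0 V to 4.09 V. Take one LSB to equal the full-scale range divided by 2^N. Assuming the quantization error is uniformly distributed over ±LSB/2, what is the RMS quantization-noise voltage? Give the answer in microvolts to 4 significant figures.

V_FS = 4.09 V.
LSB = 4.09 V / 2^14 = 249.634 µV.
V_rms = LSB/√12 = 249.634 µV / √12 = 72.06 µV.

72.06 µV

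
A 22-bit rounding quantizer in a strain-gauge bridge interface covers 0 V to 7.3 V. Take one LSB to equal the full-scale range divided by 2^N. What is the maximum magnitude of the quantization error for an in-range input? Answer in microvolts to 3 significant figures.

V_FS = 7.3 V.
Step size = 7.3/4194304 V = 1.7405 µV.
Worst-case error for round-to-nearest is half an LSB: 0.870 µV.

0.870 µV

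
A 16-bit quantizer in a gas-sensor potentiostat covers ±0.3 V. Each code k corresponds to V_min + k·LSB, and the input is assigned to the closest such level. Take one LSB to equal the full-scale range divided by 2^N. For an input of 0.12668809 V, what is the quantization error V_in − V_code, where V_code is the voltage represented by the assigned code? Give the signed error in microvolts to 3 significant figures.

−2.58 µV

The full-scale span is 0.3 − (-0.3) = 0.6 V. LSB = 0.6 V / 2^16 ≈ 9.155 µV.
(0.12668809 − (-0.3)) / LSB = 0.42668809 × 65536/0.6 = 46605.7178. Nearest integer: k = 46606.
V_code = V_min + k × range/2^16 = -0.3 + 46606 × 0.6/65536 = 0.12669067383 V.
V_in − V_code = 0.12668809 − (0.12669067383) = −2.58 µV.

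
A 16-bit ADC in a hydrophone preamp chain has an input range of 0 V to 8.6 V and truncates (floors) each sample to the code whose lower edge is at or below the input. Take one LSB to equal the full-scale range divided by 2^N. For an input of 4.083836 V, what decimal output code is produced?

Span = 8.6 V. LSB = 8.6 V / 2^16 ≈ 131.2 µV.
code = ⌊(V_in − V_min)/LSB⌋ = ⌊(V_in − V_min) × 2^16 / range⌋
     = ⌊(4.083836 − (0)) × 65536 / 8.6⌋ = ⌊4.083836 × 65536/8.6⌋
     = ⌊31120.730⌋ = 31120.

31120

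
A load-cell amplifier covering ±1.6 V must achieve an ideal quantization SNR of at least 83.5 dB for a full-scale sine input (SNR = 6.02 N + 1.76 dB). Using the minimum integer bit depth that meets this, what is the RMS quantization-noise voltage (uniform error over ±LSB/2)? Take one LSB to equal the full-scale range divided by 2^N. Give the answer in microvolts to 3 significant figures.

Range = 1.6 − (-1.6) = 3.2 V.
6.02 N + 1.76 ≥ 83.5 gives N ≥ 13.578, so the minimum integer is 14.
LSB = 3.2 V / 2^14 = 195.31 µV.
V_rms = LSB/√12 = 56.4 µV.

56.4 µV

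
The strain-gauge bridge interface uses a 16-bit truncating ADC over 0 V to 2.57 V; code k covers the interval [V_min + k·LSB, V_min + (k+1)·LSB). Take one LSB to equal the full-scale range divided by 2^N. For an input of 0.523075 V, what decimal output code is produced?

Span = 2.57 V. LSB = 2.57 V / 2^16 ≈ 39.22 µV.
(V_in − V_min) × 2^16/range = (0.523075 − (0)) × 65536/2.57 = 13338.616.
Floor → code = 13338.

13338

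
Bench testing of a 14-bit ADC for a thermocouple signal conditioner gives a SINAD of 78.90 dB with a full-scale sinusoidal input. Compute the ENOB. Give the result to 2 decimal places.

12.81 bits

ENOB = (78.90 − 1.76)/6.02 = 12.8140 bits.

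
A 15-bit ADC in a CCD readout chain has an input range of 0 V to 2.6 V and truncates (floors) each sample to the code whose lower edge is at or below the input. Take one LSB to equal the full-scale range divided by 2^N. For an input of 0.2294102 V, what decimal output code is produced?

Range is 2.6 V. LSB = 2.6 V / 2^15 ≈ 79.35 µV.
code = ⌊(V_in − V_min)/LSB⌋ = ⌊(V_in − V_min) × 2^15 / range⌋
     = ⌊(0.2294102 − (0)) × 32768 / 2.6⌋ = ⌊0.2294102 × 32768/2.6⌋
     = ⌊2891.274⌋ = 2891.

2891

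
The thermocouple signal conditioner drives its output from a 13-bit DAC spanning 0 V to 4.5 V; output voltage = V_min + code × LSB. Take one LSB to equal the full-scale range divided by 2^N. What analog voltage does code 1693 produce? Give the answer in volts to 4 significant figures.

0.9300 V

Range is 4.5 V. LSB = 4.5 V / 2^13.
Output = V_min + (1693/8192) × range = 0 + 0.206665 × 4.5 V
      = 0 + 0.929993 = 0.929993 V.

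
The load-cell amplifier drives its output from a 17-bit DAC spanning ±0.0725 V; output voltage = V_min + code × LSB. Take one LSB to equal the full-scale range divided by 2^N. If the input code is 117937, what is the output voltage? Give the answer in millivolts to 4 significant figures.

57.97 mV

Full-scale range = 0.0725 V − (-0.0725 V) = 0.145 V. LSB = 0.145 V / 2^17.
Output = V_min + (117937/131072) × range = -0.0725 + 0.899788 × 0.145 V
      = -0.0725 V + 0.130469 V = 0.0579692 V.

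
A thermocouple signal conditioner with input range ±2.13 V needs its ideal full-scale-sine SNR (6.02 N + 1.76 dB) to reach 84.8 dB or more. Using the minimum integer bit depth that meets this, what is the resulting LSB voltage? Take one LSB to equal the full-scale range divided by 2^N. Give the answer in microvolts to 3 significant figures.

The full-scale span is 2.13 − (-2.13) = 4.26 V.
Solving 6.02 N ≥ 84.8 − 1.76: N ≥ 13.794. Round up → N = 14.
One LSB is 4.26 V / 16384 = 260 µV.

260 µV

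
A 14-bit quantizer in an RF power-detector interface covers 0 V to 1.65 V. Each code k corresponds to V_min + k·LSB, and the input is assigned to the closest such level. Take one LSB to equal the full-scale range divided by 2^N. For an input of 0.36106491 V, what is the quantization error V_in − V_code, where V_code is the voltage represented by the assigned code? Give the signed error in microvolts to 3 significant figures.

Range is 1.65 V. LSB = 1.65 V / 2^14 ≈ 100.7 µV.
(V_in − V_min)/LSB = (0.36106491 − (0)) × 16384/1.65 = 3585.2651 → nearest code k = 3585.
V_code = 0 + (3585/16384) × 1.65 = 0.36103820801 V.
Error = V_in − V_code = 0.36106491 − (0.36103820801) = +26.7 µV.

+26.7 µV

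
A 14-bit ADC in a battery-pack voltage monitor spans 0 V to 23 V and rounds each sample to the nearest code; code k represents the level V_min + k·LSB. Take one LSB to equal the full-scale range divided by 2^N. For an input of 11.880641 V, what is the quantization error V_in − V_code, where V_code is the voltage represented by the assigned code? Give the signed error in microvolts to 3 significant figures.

Range is 23 V. LSB = 23 V / 2^14 ≈ 1.404 mV.
(V_in − V_min)/LSB = (11.880641 − (0)) × 16384/23 = 8463.1488 → nearest code k = 8463.
V_code = 0 + (8463/16384) × 23 = 11.880432129 V.
e = 11.880641 − (11.880432129) = +209 µV.

+209 µV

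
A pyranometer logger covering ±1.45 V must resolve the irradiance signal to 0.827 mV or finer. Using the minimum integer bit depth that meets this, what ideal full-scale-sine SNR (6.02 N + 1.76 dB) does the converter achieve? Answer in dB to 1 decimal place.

74.0 dB

The full-scale span is 1.45 − (-1.45) = 2.9 V.
Need 2^N ≥ 2.9 V / 0.827 mV = 3507 → N_min = 12.
Ideal SNR at N = 12: 6.02·12 + 1.76 = 74.0 dB.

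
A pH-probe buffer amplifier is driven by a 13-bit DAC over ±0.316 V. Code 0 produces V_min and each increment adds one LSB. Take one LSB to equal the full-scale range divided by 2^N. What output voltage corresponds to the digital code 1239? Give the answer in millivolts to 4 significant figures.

Full-scale range = 0.316 V − (-0.316 V) = 0.632 V. LSB = 0.632 V / 2^13.
V_out = -0.316 + 1239 × (0.632/8192) V
      = -0.316 + 0.0955869 = -0.220413 V.

-220.4 mV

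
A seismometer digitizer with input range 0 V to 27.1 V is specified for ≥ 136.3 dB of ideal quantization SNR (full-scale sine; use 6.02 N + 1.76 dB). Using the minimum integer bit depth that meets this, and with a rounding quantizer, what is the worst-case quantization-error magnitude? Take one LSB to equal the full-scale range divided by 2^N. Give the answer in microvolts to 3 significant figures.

Range is 27.1 V.
6.02 N + 1.76 ≥ 136.3 gives N ≥ 22.349, so the minimum integer is 23.
One LSB is 27.1 V / 8388608 = 3.2306 µV.
Max error for round-to-nearest is LSB/2 = 1.62 µV.

1.62 µV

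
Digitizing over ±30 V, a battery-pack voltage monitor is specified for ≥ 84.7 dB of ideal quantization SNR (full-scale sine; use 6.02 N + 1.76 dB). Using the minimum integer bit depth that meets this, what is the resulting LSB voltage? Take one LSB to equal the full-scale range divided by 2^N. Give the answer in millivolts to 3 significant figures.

Full-scale range = 30 V − (-30 V) = 60 V.
N ≥ (84.7 − 1.76)/6.02 = 13.777 → N_min = 14.
LSB = 60 V / 2^14 = 3.66 mV.

3.66 mV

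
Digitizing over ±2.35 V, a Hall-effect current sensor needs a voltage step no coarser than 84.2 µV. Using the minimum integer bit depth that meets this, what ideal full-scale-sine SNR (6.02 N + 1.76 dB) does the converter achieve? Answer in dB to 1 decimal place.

The full-scale span is 2.35 − (-2.35) = 4.7 V.
Required number of levels: 4.7/84.2 µV = 55819; smallest N with 2^N ≥ that is 16.
6.02(16) + 1.76 = 98.08 dB.

98.1 dB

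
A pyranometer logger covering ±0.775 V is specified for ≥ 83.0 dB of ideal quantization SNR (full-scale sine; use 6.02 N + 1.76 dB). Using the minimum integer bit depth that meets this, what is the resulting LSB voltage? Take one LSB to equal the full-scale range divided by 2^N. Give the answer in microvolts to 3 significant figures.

94.6 µV

Span: 0.775 V − (-0.775 V) = 1.55 V.
N ≥ (83.0 − 1.76)/6.02 = 13.495 → N_min = 14.
LSB = 1.55 V / 2^14 = 94.6 µV.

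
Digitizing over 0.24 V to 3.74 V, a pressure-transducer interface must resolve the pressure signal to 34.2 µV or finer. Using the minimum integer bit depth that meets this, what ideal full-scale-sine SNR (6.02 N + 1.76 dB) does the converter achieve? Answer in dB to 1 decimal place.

The full-scale span is 3.74 − (0.24) = 3.5 V.
3.5 V / 34.2 µV = 102300. Since 2^16 = 65536 and 2^17 = 131072, N = 17.
6.02(17) + 1.76 = 104.10 dB.

104.1 dB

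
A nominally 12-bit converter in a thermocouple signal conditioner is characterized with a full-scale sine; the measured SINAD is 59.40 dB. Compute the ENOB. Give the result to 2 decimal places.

ENOB = (SINAD − 1.76) / 6.02 = (59.40 − 1.76) / 6.02 = 57.64 / 6.02 = 9.5748.

9.57 bits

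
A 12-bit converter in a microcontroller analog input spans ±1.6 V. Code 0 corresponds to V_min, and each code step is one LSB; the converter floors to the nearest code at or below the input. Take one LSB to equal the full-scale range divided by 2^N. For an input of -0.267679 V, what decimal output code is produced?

Span: 1.6 V − (-1.6 V) = 3.2 V. LSB = 3.2 V / 2^12 ≈ 0.7812 mV.
code = ⌊(V_in − V_min)/LSB⌋ = ⌊(V_in − V_min) × 2^12 / range⌋
     = ⌊(-0.267679 − (-1.6)) × 4096 / 3.2⌋ = ⌊1.332321 × 4096/3.2⌋
     = ⌊1705.371⌋ = 1705.

1705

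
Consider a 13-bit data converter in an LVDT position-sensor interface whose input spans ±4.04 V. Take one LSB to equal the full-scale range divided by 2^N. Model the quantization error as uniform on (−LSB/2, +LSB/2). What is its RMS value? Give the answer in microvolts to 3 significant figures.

285 µV

The full-scale span is 4.04 − (-4.04) = 8.08 V.
LSB = 8.08 V / 2^13 = 0.98633 mV.
V_rms = LSB/√12 = 0.98633 mV / √12 = 285 µV.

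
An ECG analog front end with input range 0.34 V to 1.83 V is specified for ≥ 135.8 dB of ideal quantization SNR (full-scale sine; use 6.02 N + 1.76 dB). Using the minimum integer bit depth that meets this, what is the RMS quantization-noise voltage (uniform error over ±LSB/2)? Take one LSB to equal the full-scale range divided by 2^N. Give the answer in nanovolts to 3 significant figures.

51.3 nV

Full-scale range = 1.83 V − (0.34 V) = 1.49 V.
Required N = ⌈(135.8 − 1.76)/6.02⌉ = ⌈22.266⌉ = 23.
One LSB is 1.49 V / 8388608 = 177.62 nV.
σ_q = LSB/√12 = 177.62 nV/3.4641 = 51.3 nV.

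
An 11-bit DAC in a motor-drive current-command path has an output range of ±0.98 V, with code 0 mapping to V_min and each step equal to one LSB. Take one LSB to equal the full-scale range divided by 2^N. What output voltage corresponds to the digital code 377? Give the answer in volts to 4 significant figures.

Span: 0.98 V − (-0.98 V) = 1.96 V. LSB = 1.96 V / 2^11.
Output = V_min + (377/2048) × range = -0.98 + 0.184082 × 1.96 V
      = -0.98 + 0.360801 = -0.619199 V.

-0.6192 V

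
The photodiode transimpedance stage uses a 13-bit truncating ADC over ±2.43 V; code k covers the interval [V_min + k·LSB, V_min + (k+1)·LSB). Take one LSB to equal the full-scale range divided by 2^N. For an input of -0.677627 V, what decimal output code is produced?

2953

The full-scale span is 2.43 − (-2.43) = 4.86 V. LSB = 4.86 V / 2^13 ≈ 0.5933 mV.
V_in − V_min = -0.677627 − (-2.43) = 1.752373 V.
Divide by LSB: 1.752373 × 8192/4.86 = 2953.7942.
Truncating gives code 2953.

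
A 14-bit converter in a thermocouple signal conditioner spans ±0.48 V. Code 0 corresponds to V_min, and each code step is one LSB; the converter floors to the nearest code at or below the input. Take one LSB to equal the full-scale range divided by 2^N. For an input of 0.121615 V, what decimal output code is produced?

The full-scale span is 0.48 − (-0.48) = 0.96 V. LSB = 0.96 V / 2^14 ≈ 58.59 µV.
code = ⌊(V_in − V_min)/LSB⌋ = ⌊(V_in − V_min) × 2^14 / range⌋
     = ⌊(0.121615 − (-0.48)) × 16384 / 0.96⌋ = ⌊0.601615 × 16384/0.96⌋
     = ⌊10267.563⌋ = 10267.

10267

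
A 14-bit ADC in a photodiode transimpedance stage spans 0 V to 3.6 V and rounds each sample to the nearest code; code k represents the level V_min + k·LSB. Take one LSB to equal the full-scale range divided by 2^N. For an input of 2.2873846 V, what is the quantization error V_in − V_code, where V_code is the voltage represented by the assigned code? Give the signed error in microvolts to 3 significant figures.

V_FS = 3.6 V. LSB = 3.6 V / 2^14 ≈ 219.7 µV.
Position in LSBs: (2.2873846 − (0)) × 16384/3.6 = 10410.1415; rounding gives k = 10410.
Reconstructed level: 0 + 10410 × 3.6/16384 V = 2.2873535156 V.
Error = V_in − V_code = 2.2873846 − (2.2873535156) = +31.1 µV.

+31.1 µV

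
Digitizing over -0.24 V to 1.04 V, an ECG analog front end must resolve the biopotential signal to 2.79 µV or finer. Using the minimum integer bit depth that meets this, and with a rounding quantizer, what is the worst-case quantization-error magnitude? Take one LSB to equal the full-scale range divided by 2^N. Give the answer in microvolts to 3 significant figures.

1.22 µV

Range = 1.04 − (-0.24) = 1.28 V.
Need 2^N ≥ 1.28 V / 2.79 µV = 458800 → N_min = 19.
LSB = 1.28 V / 2^19 = 2.4414 µV.
Max error for round-to-nearest is LSB/2 = 1.22 µV.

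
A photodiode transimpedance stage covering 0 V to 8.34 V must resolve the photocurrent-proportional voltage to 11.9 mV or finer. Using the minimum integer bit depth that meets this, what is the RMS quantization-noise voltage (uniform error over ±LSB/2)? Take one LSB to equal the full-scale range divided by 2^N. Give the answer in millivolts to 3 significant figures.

V_FS = 8.34 V.
Need 2^N ≥ 8.34 V / 11.9 mV = 700.8 → N_min = 10.
LSB = 8.34 V / 2^10 = 8.1445 mV.
σ_q = LSB/√12 = 8.1445 mV/3.4641 = 2.35 mV.

2.35 mV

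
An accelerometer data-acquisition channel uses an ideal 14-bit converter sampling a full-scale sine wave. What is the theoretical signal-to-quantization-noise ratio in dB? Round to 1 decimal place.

86.0 dB

6.02(14) + 1.76 = 84.28 + 1.76 = 86.04 dB.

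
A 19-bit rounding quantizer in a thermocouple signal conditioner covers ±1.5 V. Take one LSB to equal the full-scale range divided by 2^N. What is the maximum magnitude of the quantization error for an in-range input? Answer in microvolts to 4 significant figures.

2.861 µV

Range = 1.5 − (-1.5) = 3 V.
LSB = 3 V / 2^19 = 5.72205 µV.
A rounding quantizer has |error| ≤ LSB/2 = 2.861 µV.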